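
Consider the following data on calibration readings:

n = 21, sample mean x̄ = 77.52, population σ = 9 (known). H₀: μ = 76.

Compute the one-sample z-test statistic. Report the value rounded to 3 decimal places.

test statistic = 0.774

SE = σ/√n = 9/√21 = 1.9640
z = (x̄−μ₀)/SE = (77.52−76)/1.9640 = 0.7739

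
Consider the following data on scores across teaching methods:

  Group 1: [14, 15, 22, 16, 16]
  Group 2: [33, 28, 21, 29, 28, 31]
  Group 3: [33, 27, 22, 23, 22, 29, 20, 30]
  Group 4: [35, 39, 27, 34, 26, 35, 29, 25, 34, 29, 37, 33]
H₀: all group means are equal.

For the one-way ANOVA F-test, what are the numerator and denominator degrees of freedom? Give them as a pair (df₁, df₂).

degrees of freedom = [3, 27]

k = 4 groups, N = 31 total
df = (k−1, N−k) = (4−1, 31−4) = (3, 27)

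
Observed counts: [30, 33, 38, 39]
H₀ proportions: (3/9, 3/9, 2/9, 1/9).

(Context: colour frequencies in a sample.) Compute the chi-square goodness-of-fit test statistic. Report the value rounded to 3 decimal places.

test statistic = 46.814

n = 140; E_i = n·p_i = [46.67, 46.67, 31.11, 15.56]
χ² = (30−46.67)²/46.67 + (33−46.67)²/46.67 + (38−31.11)²/31.11 + (39−15.56)²/15.56 = 46.8143
df = 3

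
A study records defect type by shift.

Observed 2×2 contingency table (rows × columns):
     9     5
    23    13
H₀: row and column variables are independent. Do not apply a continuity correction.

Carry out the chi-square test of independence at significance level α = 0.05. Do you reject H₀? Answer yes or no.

Row totals [14, 36], col totals [32, 18], n=50
χ² = (9−8.96)²/8.96 + (5−5.04)²/5.04 + (23−23.04)²/23.04 + (13−12.96)²/12.96 = 0.0007
df = 1
p-value (upper-tail) = 0.97906
At α=0.05: p ≥ α → fail to reject H₀

reject H₀: no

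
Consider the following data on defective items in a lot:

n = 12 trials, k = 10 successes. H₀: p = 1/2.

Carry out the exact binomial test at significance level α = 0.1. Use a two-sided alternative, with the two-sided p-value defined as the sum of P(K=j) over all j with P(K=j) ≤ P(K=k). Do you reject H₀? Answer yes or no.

Exact binomial: n=12, k=10, p₀=1/2=0.5000
P(X=j) = C(n,j)·p₀^j·(1−p₀)^(n−j); p = Σ P(X=j) over j with P(X=j) ≤ P(X=10)
p-value (two-sided) = 0.03857
At α=0.1: p < α → reject H₀

reject H₀: yes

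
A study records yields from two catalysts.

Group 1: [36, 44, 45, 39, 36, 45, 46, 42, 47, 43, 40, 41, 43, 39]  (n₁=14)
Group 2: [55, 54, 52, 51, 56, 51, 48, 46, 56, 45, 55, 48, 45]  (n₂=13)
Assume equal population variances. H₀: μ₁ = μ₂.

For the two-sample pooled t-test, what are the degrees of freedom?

df = n₁ + n₂ − 2 = 14 + 13 − 2 = 25

degrees of freedom = 25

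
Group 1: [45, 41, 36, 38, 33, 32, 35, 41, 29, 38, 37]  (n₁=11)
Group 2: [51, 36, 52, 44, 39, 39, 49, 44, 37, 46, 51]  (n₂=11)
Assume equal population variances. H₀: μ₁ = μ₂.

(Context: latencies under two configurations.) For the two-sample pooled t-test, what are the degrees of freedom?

df = n₁ + n₂ − 2 = 11 + 11 − 2 = 20

degrees of freedom = 20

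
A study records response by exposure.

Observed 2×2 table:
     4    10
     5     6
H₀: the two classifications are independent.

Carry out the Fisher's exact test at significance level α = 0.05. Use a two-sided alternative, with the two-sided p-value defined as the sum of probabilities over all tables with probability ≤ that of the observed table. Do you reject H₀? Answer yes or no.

Margins: r₁=14, r₂=11, c₁=9, c₂=16, n=25
p_obs = C(14,4)·C(11,5)/C(25,9); sum pmf over tables with pmf ≤ p_obs
p-value (two-sided) = 0.43408
At α=0.05: p ≥ α → fail to reject H₀

reject H₀: no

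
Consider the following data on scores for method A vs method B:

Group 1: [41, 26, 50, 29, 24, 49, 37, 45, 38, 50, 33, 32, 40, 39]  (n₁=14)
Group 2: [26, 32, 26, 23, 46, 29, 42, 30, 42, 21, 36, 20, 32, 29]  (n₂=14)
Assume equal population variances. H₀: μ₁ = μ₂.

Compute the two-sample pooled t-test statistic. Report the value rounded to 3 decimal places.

x̄₁=38.071, s₁=8.571, n₁=14
x̄₂=31.000, s₂=8.029, n₂=14
s_p² = [13·8.571² + 13·8.029²]/26 = 68.9588
SE = √(s_p²·(1/14+1/14)) = 3.1387
t = (38.071−31.000)/3.1387 = 2.2530
df = 26

test statistic = 2.253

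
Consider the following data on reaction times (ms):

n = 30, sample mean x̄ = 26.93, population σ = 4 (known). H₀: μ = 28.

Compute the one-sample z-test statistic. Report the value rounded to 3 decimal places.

SE = σ/√n = 4/√30 = 0.7303
z = (x̄−μ₀)/SE = (26.93−28)/0.7303 = -1.4652

test statistic = -1.465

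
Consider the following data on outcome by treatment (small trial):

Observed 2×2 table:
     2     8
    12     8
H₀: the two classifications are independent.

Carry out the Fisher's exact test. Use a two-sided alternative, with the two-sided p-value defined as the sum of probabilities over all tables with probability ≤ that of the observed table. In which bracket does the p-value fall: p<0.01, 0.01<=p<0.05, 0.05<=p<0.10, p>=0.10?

Margins: r₁=10, r₂=20, c₁=14, c₂=16, n=30
p_obs = C(10,2)·C(20,12)/C(30,14); sum pmf over tables with pmf ≤ p_obs
p-value (two-sided) = 0.05767
→ bracket: 0.05<=p<0.10

p-value bracket: 0.05<=p<0.10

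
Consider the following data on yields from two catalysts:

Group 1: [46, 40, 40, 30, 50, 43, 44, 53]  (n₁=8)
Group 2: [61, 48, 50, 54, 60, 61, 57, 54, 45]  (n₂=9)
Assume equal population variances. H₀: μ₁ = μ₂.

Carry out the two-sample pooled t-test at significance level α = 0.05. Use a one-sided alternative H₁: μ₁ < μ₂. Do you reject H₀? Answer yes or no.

x̄₁=43.250, s₁=7.025, n₁=8
x̄₂=54.444, s₂=5.855, n₂=9
s_p² = [7·7.025² + 8·5.855²]/15 = 41.3148
SE = √(s_p²·(1/8+1/9)) = 3.1233
t = (43.250−54.444)/3.1233 = -3.5842
df = 15
p-value (one-sided, H₁ less) = 0.00136
At α=0.05: p < α → reject H₀

reject H₀: yes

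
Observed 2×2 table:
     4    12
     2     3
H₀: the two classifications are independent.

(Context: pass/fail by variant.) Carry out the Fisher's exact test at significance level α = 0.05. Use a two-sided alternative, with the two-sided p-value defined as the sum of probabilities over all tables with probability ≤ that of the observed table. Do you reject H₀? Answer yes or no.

reject H₀: no

Margins: r₁=16, r₂=5, c₁=6, c₂=15, n=21
p_obs = C(16,4)·C(5,2)/C(21,6); sum pmf over tables with pmf ≤ p_obs
p-value (two-sided) = 0.59752
At α=0.05: p ≥ α → fail to reject H₀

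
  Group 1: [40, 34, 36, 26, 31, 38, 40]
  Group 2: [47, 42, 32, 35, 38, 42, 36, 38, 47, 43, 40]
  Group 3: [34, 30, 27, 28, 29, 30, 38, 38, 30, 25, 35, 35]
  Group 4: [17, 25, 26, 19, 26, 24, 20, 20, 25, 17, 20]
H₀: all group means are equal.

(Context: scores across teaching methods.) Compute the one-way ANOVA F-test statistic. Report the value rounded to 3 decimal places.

Group means [35.00, 40.00, 31.58, 21.73], grand mean 31.780
SSB = Σnᵢ(x̄ᵢ−x̄)² = 1927.926; SSW = ΣΣ(x−x̄ᵢ)² = 713.098
MSB = 1927.926/3 = 642.6420; MSW = 713.098/37 = 19.2729
F = MSB/MSW = 33.3443
df = (3, 37)

test statistic = 33.344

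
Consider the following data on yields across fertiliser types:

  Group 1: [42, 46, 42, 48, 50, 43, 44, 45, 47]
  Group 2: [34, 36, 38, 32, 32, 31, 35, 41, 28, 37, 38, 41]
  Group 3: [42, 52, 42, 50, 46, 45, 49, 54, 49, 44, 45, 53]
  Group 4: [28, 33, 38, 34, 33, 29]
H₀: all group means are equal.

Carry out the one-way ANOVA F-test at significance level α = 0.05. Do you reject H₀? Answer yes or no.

reject H₀: yes

Group means [45.22, 35.25, 47.58, 32.50], grand mean 40.923
SSB = Σnᵢ(x̄ᵢ−x̄)² = 1510.547; SSW = ΣΣ(x−x̄ᵢ)² = 496.222
MSB = 1510.547/3 = 503.5157; MSW = 496.222/35 = 14.1778
F = MSB/MSW = 35.5144
df = (3, 35)
p-value (upper-tail) = 0.00000
At α=0.05: p < α → reject H₀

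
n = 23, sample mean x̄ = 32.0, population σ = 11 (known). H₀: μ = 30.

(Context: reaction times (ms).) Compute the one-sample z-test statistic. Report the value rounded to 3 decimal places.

SE = σ/√n = 11/√23 = 2.2937
z = (x̄−μ₀)/SE = (32.0−30)/2.2937 = 0.8720

test statistic = 0.872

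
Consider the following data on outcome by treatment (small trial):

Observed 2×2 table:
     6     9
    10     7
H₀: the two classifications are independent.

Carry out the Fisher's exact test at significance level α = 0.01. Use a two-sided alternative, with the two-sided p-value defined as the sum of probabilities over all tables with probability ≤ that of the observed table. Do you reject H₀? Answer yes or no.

reject H₀: no

Margins: r₁=15, r₂=17, c₁=16, c₂=16, n=32
p_obs = C(15,6)·C(17,10)/C(32,16); sum pmf over tables with pmf ≤ p_obs
p-value (two-sided) = 0.47949
At α=0.01: p ≥ α → fail to reject H₀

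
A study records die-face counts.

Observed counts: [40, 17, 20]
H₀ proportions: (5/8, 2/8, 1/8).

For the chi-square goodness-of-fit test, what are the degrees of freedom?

degrees of freedom = 2

df = k − 1 = 3 − 1 = 2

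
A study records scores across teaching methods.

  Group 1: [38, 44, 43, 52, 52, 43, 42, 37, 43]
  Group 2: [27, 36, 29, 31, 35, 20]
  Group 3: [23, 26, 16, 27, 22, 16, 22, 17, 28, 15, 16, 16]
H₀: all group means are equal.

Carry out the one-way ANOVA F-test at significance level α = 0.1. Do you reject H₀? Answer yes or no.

Group means [43.78, 29.67, 20.33], grand mean 30.222
SSB = Σnᵢ(x̄ᵢ−x̄)² = 2829.111; SSW = ΣΣ(x−x̄ᵢ)² = 653.556
MSB = 2829.111/2 = 1414.5556; MSW = 653.556/24 = 27.2315
F = MSB/MSW = 51.9456
df = (2, 24)
p-value (upper-tail) = 0.00000
At α=0.1: p < α → reject H₀

reject H₀: yes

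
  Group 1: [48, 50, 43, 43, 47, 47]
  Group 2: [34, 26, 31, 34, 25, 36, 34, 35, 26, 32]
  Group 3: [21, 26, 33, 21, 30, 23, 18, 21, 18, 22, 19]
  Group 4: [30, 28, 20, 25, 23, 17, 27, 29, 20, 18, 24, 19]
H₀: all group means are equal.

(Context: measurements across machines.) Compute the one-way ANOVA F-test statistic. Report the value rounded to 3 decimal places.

test statistic = 47.153

Group means [46.33, 31.30, 22.91, 23.33], grand mean 28.795
SSB = Σnᵢ(x̄ᵢ−x̄)² = 2647.350; SSW = ΣΣ(x−x̄ᵢ)² = 655.009
MSB = 2647.350/3 = 882.4500; MSW = 655.009/35 = 18.7145
F = MSB/MSW = 47.1532
df = (3, 35)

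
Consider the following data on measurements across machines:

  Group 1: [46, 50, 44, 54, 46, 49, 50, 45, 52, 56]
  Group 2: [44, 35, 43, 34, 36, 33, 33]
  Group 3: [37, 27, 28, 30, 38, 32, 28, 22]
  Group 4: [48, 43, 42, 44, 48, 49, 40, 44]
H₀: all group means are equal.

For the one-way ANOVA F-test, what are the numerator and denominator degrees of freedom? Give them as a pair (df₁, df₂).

degrees of freedom = [3, 29]

k = 4 groups, N = 33 total
df = (k−1, N−k) = (4−1, 33−4) = (3, 29)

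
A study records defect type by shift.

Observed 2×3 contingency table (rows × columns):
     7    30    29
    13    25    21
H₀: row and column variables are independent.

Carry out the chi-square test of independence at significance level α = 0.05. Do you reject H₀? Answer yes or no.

reject H₀: no

Row totals [66, 59], col totals [20, 55, 50], n=125
χ² = (7−10.56)²/10.56 + (30−29.04)²/29.04 + (29−26.40)²/26.40 + (13−9.44)²/9.44 + (25−25.96)²/25.96 + (21−23.60)²/23.60 = 3.1524
df = 2
p-value (upper-tail) = 0.20676
At α=0.05: p ≥ α → fail to reject H₀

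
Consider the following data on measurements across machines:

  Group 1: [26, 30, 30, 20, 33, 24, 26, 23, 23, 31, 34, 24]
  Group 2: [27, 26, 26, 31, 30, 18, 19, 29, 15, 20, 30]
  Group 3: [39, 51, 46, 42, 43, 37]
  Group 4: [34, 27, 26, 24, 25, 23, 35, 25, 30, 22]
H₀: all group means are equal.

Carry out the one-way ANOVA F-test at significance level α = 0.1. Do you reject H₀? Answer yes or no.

reject H₀: yes

Group means [27.00, 24.64, 43.00, 27.10], grand mean 28.821
SSB = Σnᵢ(x̄ᵢ−x̄)² = 1468.298; SSW = ΣΣ(x−x̄ᵢ)² = 843.445
MSB = 1468.298/3 = 489.4327; MSW = 843.445/35 = 24.0984
F = MSB/MSW = 20.3097
df = (3, 35)
p-value (upper-tail) = 0.00000
At α=0.1: p < α → reject H₀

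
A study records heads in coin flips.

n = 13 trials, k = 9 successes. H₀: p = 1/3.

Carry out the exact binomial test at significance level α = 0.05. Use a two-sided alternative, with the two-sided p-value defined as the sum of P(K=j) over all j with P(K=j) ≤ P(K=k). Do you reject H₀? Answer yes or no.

reject H₀: yes

Exact binomial: n=13, k=9, p₀=1/3=0.3333
P(X=j) = C(n,j)·p₀^j·(1−p₀)^(n−j); p = Σ P(X=j) over j with P(X=j) ≤ P(X=9)
p-value (two-sided) = 0.01396
At α=0.05: p < α → reject H₀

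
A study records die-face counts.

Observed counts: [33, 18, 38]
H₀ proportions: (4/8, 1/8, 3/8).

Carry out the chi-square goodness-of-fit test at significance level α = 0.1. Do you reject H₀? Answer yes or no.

reject H₀: yes

n = 89; E_i = n·p_i = [44.50, 11.12, 33.38]
χ² = (33−44.50)²/44.50 + (18−11.12)²/11.12 + (38−33.38)²/33.38 = 7.8614
df = 2
p-value (upper-tail) = 0.01963
At α=0.1: p < α → reject H₀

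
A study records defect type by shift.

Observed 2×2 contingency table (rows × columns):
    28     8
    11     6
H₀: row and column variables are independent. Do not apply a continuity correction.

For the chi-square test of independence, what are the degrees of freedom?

degrees of freedom = 1

df = (r−1)(c−1) = (2−1)·(2−1) = 1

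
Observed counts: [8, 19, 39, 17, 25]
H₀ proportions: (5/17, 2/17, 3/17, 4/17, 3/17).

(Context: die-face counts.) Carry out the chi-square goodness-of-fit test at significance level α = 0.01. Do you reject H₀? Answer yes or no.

n = 108; E_i = n·p_i = [31.76, 12.71, 19.06, 25.41, 19.06]
χ² = (8−31.76)²/31.76 + (19−12.71)²/12.71 + (39−19.06)²/19.06 + (17−25.41)²/25.41 + (25−19.06)²/19.06 = 46.3983
df = 4
p-value (upper-tail) = 0.00000
At α=0.01: p < α → reject H₀

reject H₀: yes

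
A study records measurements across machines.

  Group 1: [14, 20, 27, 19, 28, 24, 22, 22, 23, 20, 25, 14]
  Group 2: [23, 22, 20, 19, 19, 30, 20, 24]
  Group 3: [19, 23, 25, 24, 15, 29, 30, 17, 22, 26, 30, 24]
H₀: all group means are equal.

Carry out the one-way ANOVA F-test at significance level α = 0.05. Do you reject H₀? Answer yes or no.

reject H₀: no

Group means [21.50, 22.12, 23.67], grand mean 22.469
SSB = Σnᵢ(x̄ᵢ−x̄)² = 29.427; SSW = ΣΣ(x−x̄ᵢ)² = 572.542
MSB = 29.427/2 = 14.7135; MSW = 572.542/29 = 19.7428
F = MSB/MSW = 0.7453
df = (2, 29)
p-value (upper-tail) = 0.48348
At α=0.05: p ≥ α → fail to reject H₀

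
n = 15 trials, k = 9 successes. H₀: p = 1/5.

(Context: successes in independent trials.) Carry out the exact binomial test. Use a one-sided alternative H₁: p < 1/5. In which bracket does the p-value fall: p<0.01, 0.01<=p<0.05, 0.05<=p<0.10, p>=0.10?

Exact binomial: n=15, k=9, p₀=1/5=0.2000
P(X≤9) from Σ C(n,i)·p₀^i·(1−p₀)^(n−i)
p-value (one-sided, H₁ less) = 0.99989
→ bracket: p>=0.10

p-value bracket: p>=0.10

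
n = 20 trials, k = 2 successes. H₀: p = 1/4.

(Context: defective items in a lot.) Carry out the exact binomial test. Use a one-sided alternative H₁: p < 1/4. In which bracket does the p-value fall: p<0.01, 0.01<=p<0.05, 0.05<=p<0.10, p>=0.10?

Exact binomial: n=20, k=2, p₀=1/4=0.2500
P(X≤2) from Σ C(n,i)·p₀^i·(1−p₀)^(n−i)
p-value (one-sided, H₁ less) = 0.09126
→ bracket: 0.05<=p<0.10

p-value bracket: 0.05<=p<0.10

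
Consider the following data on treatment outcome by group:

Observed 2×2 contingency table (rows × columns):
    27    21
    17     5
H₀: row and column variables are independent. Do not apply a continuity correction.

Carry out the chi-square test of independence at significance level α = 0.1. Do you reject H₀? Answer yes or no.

Row totals [48, 22], col totals [44, 26], n=70
χ² = (27−30.17)²/30.17 + (21−17.83)²/17.83 + (17−13.83)²/13.83 + (5−8.17)²/8.17 = 2.8557
df = 1
p-value (upper-tail) = 0.09105
At α=0.1: p < α → reject H₀

reject H₀: yes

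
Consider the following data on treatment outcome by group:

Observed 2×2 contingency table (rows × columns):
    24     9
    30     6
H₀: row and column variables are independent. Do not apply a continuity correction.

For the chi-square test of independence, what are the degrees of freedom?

df = (r−1)(c−1) = (2−1)·(2−1) = 1

degrees of freedom = 1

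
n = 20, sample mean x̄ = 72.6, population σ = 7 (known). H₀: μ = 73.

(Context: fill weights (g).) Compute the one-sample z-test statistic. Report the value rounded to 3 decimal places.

SE = σ/√n = 7/√20 = 1.5652
z = (x̄−μ₀)/SE = (72.6−73)/1.5652 = -0.2556

test statistic = -0.256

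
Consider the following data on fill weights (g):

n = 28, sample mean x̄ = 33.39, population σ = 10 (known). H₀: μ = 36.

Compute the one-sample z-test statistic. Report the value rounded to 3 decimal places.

test statistic = -1.381

SE = σ/√n = 10/√28 = 1.8898
z = (x̄−μ₀)/SE = (33.39−36)/1.8898 = -1.3811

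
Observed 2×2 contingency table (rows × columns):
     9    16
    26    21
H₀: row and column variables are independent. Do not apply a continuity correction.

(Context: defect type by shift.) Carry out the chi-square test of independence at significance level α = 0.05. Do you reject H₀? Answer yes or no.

reject H₀: no

Row totals [25, 47], col totals [35, 37], n=72
χ² = (9−12.15)²/12.15 + (16−12.85)²/12.85 + (26−22.85)²/22.85 + (21−24.15)²/24.15 = 2.4382
df = 1
p-value (upper-tail) = 0.11841
At α=0.05: p ≥ α → fail to reject H₀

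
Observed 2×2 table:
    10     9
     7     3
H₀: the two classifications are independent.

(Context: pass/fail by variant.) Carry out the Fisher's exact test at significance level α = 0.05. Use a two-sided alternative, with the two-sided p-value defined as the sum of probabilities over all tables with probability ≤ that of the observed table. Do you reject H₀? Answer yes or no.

Margins: r₁=19, r₂=10, c₁=17, c₂=12, n=29
p_obs = C(19,10)·C(10,7)/C(29,17); sum pmf over tables with pmf ≤ p_obs
p-value (two-sided) = 0.44948
At α=0.05: p ≥ α → fail to reject H₀

reject H₀: no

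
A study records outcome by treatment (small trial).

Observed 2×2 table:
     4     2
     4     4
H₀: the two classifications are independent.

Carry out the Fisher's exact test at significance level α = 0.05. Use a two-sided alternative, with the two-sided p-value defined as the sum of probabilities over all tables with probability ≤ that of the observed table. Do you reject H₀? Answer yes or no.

reject H₀: no

Margins: r₁=6, r₂=8, c₁=8, c₂=6, n=14
p_obs = C(6,4)·C(8,4)/C(14,8); sum pmf over tables with pmf ≤ p_obs
p-value (two-sided) = 0.62704
At α=0.05: p ≥ α → fail to reject H₀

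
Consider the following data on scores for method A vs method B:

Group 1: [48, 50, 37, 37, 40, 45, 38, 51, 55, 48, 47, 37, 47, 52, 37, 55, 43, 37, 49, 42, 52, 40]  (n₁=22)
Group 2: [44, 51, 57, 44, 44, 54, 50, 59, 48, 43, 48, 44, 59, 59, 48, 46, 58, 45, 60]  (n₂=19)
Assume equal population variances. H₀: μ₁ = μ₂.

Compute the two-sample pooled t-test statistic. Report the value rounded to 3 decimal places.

test statistic = -2.899

x̄₁=44.864, s₁=6.297, n₁=22
x̄₂=50.579, s₂=6.292, n₂=19
s_p² = [21·6.297² + 18·6.292²]/39 = 39.6211
SE = √(s_p²·(1/22+1/19)) = 1.9714
t = (44.864−50.579)/1.9714 = -2.8992
df = 39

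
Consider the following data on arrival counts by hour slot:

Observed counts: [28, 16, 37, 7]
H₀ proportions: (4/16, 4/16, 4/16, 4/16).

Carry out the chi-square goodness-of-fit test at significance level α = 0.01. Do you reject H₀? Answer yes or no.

n = 88; E_i = n·p_i = [22.00, 22.00, 22.00, 22.00]
χ² = (28−22.00)²/22.00 + (16−22.00)²/22.00 + (37−22.00)²/22.00 + (7−22.00)²/22.00 = 23.7273
df = 3
p-value (upper-tail) = 0.00003
At α=0.01: p < α → reject H₀

reject H₀: yes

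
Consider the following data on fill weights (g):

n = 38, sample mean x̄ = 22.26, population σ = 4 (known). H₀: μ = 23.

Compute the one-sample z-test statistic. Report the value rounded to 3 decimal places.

SE = σ/√n = 4/√38 = 0.6489
z = (x̄−μ₀)/SE = (22.26−23)/0.6489 = -1.1404

test statistic = -1.140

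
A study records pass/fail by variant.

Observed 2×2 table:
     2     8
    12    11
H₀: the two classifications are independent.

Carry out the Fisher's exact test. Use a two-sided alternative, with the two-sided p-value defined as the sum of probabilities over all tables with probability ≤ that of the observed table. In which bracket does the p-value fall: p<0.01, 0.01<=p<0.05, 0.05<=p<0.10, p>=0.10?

p-value bracket: p>=0.10

Margins: r₁=10, r₂=23, c₁=14, c₂=19, n=33
p_obs = C(10,2)·C(23,12)/C(33,14); sum pmf over tables with pmf ≤ p_obs
p-value (two-sided) = 0.13118
→ bracket: p>=0.10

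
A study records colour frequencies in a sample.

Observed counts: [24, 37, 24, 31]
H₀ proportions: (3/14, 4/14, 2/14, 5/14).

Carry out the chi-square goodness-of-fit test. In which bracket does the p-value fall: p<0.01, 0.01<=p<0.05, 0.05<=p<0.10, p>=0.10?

p-value bracket: 0.05<=p<0.10

n = 116; E_i = n·p_i = [24.86, 33.14, 16.57, 41.43]
χ² = (24−24.86)²/24.86 + (37−33.14)²/33.14 + (24−16.57)²/16.57 + (31−41.43)²/41.43 = 6.4336
df = 3
p-value (upper-tail) = 0.09232
→ bracket: 0.05<=p<0.10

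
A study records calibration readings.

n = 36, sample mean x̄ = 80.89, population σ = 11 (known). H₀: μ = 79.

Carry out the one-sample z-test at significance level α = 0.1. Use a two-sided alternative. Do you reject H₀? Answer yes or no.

reject H₀: no

SE = σ/√n = 11/√36 = 1.8333
z = (x̄−μ₀)/SE = (80.89−79)/1.8333 = 1.0309
p-value (two-sided) = 0.30258
At α=0.1: p ≥ α → fail to reject H₀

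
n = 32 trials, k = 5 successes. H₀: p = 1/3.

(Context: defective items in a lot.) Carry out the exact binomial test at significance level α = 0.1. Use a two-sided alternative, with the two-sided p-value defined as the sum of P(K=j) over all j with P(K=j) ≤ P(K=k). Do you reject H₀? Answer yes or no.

Exact binomial: n=32, k=5, p₀=1/3=0.3333
P(X=j) = C(n,j)·p₀^j·(1−p₀)^(n−j); p = Σ P(X=j) over j with P(X=j) ≤ P(X=5)
p-value (two-sided) = 0.03795
At α=0.1: p < α → reject H₀

reject H₀: yes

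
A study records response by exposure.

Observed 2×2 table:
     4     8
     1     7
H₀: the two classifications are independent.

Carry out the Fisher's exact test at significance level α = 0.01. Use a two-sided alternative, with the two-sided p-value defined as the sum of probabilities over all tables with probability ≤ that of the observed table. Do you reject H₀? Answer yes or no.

Margins: r₁=12, r₂=8, c₁=5, c₂=15, n=20
p_obs = C(12,4)·C(8,1)/C(20,5); sum pmf over tables with pmf ≤ p_obs
p-value (two-sided) = 0.60268
At α=0.01: p ≥ α → fail to reject H₀

reject H₀: no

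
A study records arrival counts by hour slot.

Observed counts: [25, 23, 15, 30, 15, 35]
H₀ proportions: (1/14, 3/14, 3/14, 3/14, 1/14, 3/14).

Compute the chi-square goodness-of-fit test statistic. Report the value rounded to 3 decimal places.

test statistic = 34.170

n = 143; E_i = n·p_i = [10.21, 30.64, 30.64, 30.64, 10.21, 30.64]
χ² = (25−10.21)²/10.21 + (23−30.64)²/30.64 + (15−30.64)²/30.64 + (30−30.64)²/30.64 + (15−10.21)²/10.21 + (35−30.64)²/30.64 = 34.1702
df = 5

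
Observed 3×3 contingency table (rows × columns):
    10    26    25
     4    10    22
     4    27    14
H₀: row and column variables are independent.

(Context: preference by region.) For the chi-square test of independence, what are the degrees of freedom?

df = (r−1)(c−1) = (3−1)·(3−1) = 4

degrees of freedom = 4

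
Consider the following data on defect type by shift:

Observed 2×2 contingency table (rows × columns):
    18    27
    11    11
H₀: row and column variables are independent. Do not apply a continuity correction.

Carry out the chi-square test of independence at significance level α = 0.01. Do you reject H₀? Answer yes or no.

reject H₀: no

Row totals [45, 22], col totals [29, 38], n=67
χ² = (18−19.48)²/19.48 + (27−25.52)²/25.52 + (11−9.52)²/9.52 + (11−12.48)²/12.48 = 0.6019
df = 1
p-value (upper-tail) = 0.43785
At α=0.01: p ≥ α → fail to reject H₀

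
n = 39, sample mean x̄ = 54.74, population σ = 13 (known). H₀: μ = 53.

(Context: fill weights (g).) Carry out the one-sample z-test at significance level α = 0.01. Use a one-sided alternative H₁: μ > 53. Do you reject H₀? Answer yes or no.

SE = σ/√n = 13/√39 = 2.0817
z = (x̄−μ₀)/SE = (54.74−53)/2.0817 = 0.8359
p-value (one-sided, H₁ greater) = 0.20161
At α=0.01: p ≥ α → fail to reject H₀

reject H₀: no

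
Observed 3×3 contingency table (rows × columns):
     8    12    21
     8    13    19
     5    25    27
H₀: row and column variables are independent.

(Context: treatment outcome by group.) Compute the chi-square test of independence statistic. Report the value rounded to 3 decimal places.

test statistic = 4.358

Row totals [41, 40, 57], col totals [21, 50, 67], n=138
χ² = (8−6.24)²/6.24 + (12−14.86)²/14.86 + (21−19.91)²/19.91 + (8−6.09)²/6.09 + (13−14.49)²/14.49 + (19−19.42)²/19.42 + (5−8.67)²/8.67 + (25−20.65)²/20.65 + (27−27.67)²/27.67 = 4.3578
df = 4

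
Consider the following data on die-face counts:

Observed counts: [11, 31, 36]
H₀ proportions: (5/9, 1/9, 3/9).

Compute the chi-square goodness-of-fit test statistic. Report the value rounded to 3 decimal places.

n = 78; E_i = n·p_i = [43.33, 8.67, 26.00]
χ² = (11−43.33)²/43.33 + (31−8.67)²/8.67 + (36−26.00)²/26.00 = 85.5231
df = 2

test statistic = 85.523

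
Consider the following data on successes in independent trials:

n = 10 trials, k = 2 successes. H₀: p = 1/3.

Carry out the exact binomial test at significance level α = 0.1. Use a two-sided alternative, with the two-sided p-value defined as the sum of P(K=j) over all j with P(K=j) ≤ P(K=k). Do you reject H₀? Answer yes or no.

Exact binomial: n=10, k=2, p₀=1/3=0.3333
P(X=j) = C(n,j)·p₀^j·(1−p₀)^(n−j); p = Σ P(X=j) over j with P(X=j) ≤ P(X=2)
p-value (two-sided) = 0.51227
At α=0.1: p ≥ α → fail to reject H₀

reject H₀: no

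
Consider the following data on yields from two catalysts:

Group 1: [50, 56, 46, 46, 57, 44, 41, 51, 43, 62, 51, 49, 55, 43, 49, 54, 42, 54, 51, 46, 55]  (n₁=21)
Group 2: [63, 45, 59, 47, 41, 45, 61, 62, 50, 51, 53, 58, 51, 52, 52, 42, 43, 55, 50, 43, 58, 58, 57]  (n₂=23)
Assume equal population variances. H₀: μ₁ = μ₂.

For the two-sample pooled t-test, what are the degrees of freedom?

degrees of freedom = 42

df = n₁ + n₂ − 2 = 21 + 23 − 2 = 42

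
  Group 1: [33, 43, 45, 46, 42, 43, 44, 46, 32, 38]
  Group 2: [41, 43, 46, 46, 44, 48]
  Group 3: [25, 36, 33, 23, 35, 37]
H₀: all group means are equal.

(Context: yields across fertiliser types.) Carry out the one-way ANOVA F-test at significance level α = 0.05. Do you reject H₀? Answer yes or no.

Group means [41.20, 44.67, 31.50], grand mean 39.500
SSB = Σnᵢ(x̄ᵢ−x̄)² = 573.067; SSW = ΣΣ(x−x̄ᵢ)² = 448.433
MSB = 573.067/2 = 286.5333; MSW = 448.433/19 = 23.6018
F = MSB/MSW = 12.1403
df = (2, 19)
p-value (upper-tail) = 0.00040
At α=0.05: p < α → reject H₀

reject H₀: yes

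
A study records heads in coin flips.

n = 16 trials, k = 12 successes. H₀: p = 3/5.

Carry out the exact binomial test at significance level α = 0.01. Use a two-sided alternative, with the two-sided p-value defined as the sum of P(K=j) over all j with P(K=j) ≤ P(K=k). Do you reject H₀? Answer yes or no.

Exact binomial: n=16, k=12, p₀=3/5=0.6000
P(X=j) = C(n,j)·p₀^j·(1−p₀)^(n−j); p = Σ P(X=j) over j with P(X=j) ≤ P(X=12)
p-value (two-sided) = 0.30884
At α=0.01: p ≥ α → fail to reject H₀

reject H₀: no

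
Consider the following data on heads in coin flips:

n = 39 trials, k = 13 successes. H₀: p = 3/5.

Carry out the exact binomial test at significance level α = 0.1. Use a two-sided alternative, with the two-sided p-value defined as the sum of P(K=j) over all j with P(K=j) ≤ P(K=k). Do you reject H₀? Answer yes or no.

Exact binomial: n=39, k=13, p₀=3/5=0.6000
P(X=j) = C(n,j)·p₀^j·(1−p₀)^(n−j); p = Σ P(X=j) over j with P(X=j) ≤ P(X=13)
p-value (two-sided) = 0.00090
At α=0.1: p < α → reject H₀

reject H₀: yes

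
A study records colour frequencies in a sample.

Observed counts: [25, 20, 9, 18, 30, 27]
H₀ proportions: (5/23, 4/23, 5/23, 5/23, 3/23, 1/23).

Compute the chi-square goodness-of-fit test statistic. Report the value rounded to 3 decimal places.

test statistic = 109.023

n = 129; E_i = n·p_i = [28.04, 22.43, 28.04, 28.04, 16.83, 5.61]
χ² = (25−28.04)²/28.04 + (20−22.43)²/22.43 + (9−28.04)²/28.04 + (18−28.04)²/28.04 + (30−16.83)²/16.83 + (27−5.61)²/5.61 = 109.0233
df = 5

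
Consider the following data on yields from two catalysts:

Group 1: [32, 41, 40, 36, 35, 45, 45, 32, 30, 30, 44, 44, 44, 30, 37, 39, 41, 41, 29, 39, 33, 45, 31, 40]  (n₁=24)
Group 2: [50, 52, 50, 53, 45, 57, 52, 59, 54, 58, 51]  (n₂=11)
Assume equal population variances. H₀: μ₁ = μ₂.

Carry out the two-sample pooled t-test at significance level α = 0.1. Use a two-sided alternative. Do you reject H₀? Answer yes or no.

x̄₁=37.625, s₁=5.601, n₁=24
x̄₂=52.818, s₂=4.070, n₂=11
s_p² = [23·5.601² + 10·4.070²]/33 = 26.8867
SE = √(s_p²·(1/24+1/11)) = 1.8880
t = (37.625−52.818)/1.8880 = -8.0473
df = 33
p-value (two-sided) = 0.00000
At α=0.1: p < α → reject H₀

reject H₀: yes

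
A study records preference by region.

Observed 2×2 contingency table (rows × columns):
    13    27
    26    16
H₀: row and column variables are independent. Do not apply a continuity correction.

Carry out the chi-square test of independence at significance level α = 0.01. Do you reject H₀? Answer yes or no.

reject H₀: yes

Row totals [40, 42], col totals [39, 43], n=82
χ² = (13−19.02)²/19.02 + (27−20.98)²/20.98 + (26−19.98)²/19.98 + (16−22.02)²/22.02 = 7.1027
df = 1
p-value (upper-tail) = 0.00770
At α=0.01: p < α → reject H₀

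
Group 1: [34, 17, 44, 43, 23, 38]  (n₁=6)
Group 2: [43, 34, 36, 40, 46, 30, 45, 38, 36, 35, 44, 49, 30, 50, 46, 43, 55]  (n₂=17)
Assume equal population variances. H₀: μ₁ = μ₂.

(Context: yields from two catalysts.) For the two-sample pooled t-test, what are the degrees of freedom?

df = n₁ + n₂ − 2 = 6 + 17 − 2 = 21

degrees of freedom = 21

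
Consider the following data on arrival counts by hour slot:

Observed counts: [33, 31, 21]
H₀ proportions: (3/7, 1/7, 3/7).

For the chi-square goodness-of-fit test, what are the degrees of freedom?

df = k − 1 = 3 − 1 = 2

degrees of freedom = 2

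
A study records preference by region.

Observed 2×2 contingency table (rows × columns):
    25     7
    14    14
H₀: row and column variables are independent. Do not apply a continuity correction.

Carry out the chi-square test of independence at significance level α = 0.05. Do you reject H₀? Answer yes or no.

Row totals [32, 28], col totals [39, 21], n=60
χ² = (25−20.80)²/20.80 + (7−11.20)²/11.20 + (14−18.20)²/18.20 + (14−9.80)²/9.80 = 5.1923
df = 1
p-value (upper-tail) = 0.02269
At α=0.05: p < α → reject H₀

reject H₀: yes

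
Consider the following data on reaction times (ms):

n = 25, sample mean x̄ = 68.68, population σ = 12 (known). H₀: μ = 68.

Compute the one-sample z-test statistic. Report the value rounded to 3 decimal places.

SE = σ/√n = 12/√25 = 2.4000
z = (x̄−μ₀)/SE = (68.68−68)/2.4000 = 0.2833

test statistic = 0.283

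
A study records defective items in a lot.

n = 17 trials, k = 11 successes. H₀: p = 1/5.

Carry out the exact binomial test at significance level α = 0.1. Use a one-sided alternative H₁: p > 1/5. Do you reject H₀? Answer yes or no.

reject H₀: yes

Exact binomial: n=17, k=11, p₀=1/5=0.2000
P(X≥11) from Σ C(n,i)·p₀^i·(1−p₀)^(n−i)
p-value (one-sided, H₁ greater) = 0.00008
At α=0.1: p < α → reject H₀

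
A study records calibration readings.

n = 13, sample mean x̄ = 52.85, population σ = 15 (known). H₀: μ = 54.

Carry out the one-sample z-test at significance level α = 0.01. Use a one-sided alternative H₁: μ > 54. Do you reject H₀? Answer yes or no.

SE = σ/√n = 15/√13 = 4.1603
z = (x̄−μ₀)/SE = (52.85−54)/4.1603 = -0.2764
p-value (one-sided, H₁ greater) = 0.60889
At α=0.01: p ≥ α → fail to reject H₀

reject H₀: no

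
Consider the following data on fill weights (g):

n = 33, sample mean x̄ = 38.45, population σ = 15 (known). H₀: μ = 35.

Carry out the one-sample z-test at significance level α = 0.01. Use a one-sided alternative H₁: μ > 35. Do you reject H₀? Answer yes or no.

reject H₀: no

SE = σ/√n = 15/√33 = 2.6112
z = (x̄−μ₀)/SE = (38.45−35)/2.6112 = 1.3212
p-value (one-sided, H₁ greater) = 0.09321
At α=0.01: p ≥ α → fail to reject H₀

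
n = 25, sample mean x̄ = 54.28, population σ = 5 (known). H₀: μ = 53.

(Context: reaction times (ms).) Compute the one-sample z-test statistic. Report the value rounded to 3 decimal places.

SE = σ/√n = 5/√25 = 1.0000
z = (x̄−μ₀)/SE = (54.28−53)/1.0000 = 1.2800

test statistic = 1.280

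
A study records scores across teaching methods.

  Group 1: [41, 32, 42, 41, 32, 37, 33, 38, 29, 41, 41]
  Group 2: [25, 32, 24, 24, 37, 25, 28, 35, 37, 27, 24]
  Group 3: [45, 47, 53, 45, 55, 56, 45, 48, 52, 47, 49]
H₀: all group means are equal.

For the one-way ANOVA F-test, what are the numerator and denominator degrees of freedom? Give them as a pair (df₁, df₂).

degrees of freedom = [2, 30]

k = 3 groups, N = 33 total
df = (k−1, N−k) = (3−1, 33−3) = (2, 30)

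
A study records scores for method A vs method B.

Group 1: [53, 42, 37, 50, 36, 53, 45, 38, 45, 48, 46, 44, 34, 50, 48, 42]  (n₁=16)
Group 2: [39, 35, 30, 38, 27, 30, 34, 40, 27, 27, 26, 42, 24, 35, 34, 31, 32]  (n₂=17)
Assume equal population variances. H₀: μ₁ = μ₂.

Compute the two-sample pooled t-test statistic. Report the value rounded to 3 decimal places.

x̄₁=44.438, s₁=5.921, n₁=16
x̄₂=32.412, s₂=5.339, n₂=17
s_p² = [15·5.921² + 16·5.339²]/31 = 31.6792
SE = √(s_p²·(1/16+1/17)) = 1.9605
t = (44.438−32.412)/1.9605 = 6.1341
df = 31

test statistic = 6.134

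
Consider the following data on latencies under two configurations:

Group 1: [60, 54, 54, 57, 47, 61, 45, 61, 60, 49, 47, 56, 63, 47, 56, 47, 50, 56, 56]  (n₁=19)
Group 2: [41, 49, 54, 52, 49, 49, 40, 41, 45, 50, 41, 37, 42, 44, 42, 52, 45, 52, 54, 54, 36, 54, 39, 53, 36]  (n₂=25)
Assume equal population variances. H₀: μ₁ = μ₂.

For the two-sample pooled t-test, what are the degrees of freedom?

degrees of freedom = 42

df = n₁ + n₂ − 2 = 19 + 25 − 2 = 42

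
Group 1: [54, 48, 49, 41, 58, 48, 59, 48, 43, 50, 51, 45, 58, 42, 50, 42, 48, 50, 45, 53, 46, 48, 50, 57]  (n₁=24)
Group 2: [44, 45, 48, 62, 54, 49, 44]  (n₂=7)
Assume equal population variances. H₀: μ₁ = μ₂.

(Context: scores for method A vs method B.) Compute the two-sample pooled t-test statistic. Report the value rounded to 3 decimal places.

x̄₁=49.292, s₁=5.179, n₁=24
x̄₂=49.429, s₂=6.579, n₂=7
s_p² = [23·5.179² + 6·6.579²]/29 = 30.2301
SE = √(s_p²·(1/24+1/7)) = 2.3618
t = (49.292−49.429)/2.3618 = -0.0580
df = 29

test statistic = -0.058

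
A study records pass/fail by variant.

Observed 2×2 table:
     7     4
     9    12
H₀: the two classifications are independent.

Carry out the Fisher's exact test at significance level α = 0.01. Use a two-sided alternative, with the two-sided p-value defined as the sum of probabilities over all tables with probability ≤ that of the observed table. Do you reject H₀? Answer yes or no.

Margins: r₁=11, r₂=21, c₁=16, c₂=16, n=32
p_obs = C(11,7)·C(21,9)/C(32,16); sum pmf over tables with pmf ≤ p_obs
p-value (two-sided) = 0.45779
At α=0.01: p ≥ α → fail to reject H₀

reject H₀: no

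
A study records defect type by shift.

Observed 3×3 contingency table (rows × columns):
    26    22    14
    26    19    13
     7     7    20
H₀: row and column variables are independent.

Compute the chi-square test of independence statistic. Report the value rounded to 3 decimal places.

test statistic = 16.735

Row totals [62, 58, 34], col totals [59, 48, 47], n=154
χ² = (26−23.75)²/23.75 + (22−19.32)²/19.32 + (14−18.92)²/18.92 + (26−22.22)²/22.22 + (19−18.08)²/18.08 + (13−17.70)²/17.70 + (7−13.03)²/13.03 + (7−10.60)²/10.60 + (20−10.38)²/10.38 = 16.7353
df = 4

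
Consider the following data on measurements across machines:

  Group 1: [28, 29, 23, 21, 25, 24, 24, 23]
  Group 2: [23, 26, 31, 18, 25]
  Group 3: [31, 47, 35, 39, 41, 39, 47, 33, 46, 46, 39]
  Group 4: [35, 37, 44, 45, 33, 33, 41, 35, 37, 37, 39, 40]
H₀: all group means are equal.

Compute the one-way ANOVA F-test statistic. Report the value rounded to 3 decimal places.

test statistic = 29.611

Group means [24.62, 24.60, 40.27, 38.00], grand mean 33.861
SSB = Σnᵢ(x̄ᵢ−x̄)² = 1769.049; SSW = ΣΣ(x−x̄ᵢ)² = 637.257
MSB = 1769.049/3 = 589.6829; MSW = 637.257/32 = 19.9143
F = MSB/MSW = 29.6111
df = (3, 32)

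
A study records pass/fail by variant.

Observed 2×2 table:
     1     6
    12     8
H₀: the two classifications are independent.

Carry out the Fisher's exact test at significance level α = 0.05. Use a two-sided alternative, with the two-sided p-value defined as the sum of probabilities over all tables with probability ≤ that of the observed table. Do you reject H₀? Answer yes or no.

reject H₀: no

Margins: r₁=7, r₂=20, c₁=13, c₂=14, n=27
p_obs = C(7,1)·C(20,12)/C(27,13); sum pmf over tables with pmf ≤ p_obs
p-value (two-sided) = 0.07681
At α=0.05: p ≥ α → fail to reject H₀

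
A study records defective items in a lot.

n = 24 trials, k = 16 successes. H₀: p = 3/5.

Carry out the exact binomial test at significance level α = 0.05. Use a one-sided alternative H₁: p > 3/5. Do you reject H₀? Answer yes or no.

Exact binomial: n=24, k=16, p₀=3/5=0.6000
P(X≥16) from Σ C(n,i)·p₀^i·(1−p₀)^(n−i)
p-value (one-sided, H₁ greater) = 0.32792
At α=0.05: p ≥ α → fail to reject H₀

reject H₀: no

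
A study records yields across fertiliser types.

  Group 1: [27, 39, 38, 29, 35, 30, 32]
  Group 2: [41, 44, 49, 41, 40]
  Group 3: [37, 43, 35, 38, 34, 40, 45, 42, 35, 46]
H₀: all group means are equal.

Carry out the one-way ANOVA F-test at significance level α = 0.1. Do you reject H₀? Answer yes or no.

reject H₀: yes

Group means [32.86, 43.00, 39.50], grand mean 38.182
SSB = Σnᵢ(x̄ᵢ−x̄)² = 331.916; SSW = ΣΣ(x−x̄ᵢ)² = 351.357
MSB = 331.916/2 = 165.9578; MSW = 351.357/19 = 18.4925
F = MSB/MSW = 8.9743
df = (2, 19)
p-value (upper-tail) = 0.00180
At α=0.1: p < α → reject H₀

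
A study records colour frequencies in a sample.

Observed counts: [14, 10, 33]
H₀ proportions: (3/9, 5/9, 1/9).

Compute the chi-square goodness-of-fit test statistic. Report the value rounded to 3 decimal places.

test statistic = 128.421

n = 57; E_i = n·p_i = [19.00, 31.67, 6.33]
χ² = (14−19.00)²/19.00 + (10−31.67)²/31.67 + (33−6.33)²/6.33 = 128.4211
df = 2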